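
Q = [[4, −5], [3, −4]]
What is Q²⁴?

Q² = I (check: tr Q = 0 and det Q = −1), so Q²⁴ = I since 24 is even.

[[1, 0], [0, 1]]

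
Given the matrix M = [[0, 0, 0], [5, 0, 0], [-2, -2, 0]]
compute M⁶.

M is strictly triangular, hence nilpotent: M³ = 0, so M⁶ = 0.

[[0, 0, 0], [0, 0, 0], [0, 0, 0]]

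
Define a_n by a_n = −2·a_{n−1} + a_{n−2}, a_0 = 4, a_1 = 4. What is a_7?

With companion matrix Q = [[−2, 1], [1, 0]], [a_n, a_{n−1}]ᵀ = Q·[a_{n−1}, a_{n−2}]ᵀ, so [a_7, a_6]ᵀ = Q⁶·[a_1, a_0]ᵀ.
Q⁶ = [[169, −70], [−70, 29]], giving [a_7, a_6]ᵀ = [[396], [−164]].

396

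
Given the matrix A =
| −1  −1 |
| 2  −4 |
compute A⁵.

tr A = −5 and det A = 6, so the characteristic polynomial is λ² − (−5)λ + (6) with roots −2 and −3.
Eigenvectors give P = [[1, −1], [1, −2]] with P⁻¹ = [[2, −1], [1, −1]], and A = P·diag(−2, −3)·P⁻¹.
Then A⁵ = P·diag(−32, −243)·P⁻¹ = [[−32, 243], [−32, 486]] · [[2, −1], [1, −1]] = [[179, −211], [422, −454]].

[[179, −211], [422, −454]]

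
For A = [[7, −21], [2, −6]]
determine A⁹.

[[7, −21], [2, −6]]

A² = A (a projection; rank 1, trace 1), so A⁹ = A.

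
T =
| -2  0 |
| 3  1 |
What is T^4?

[[16, 0], [-15, 1]]

tr T = -1 and det T = -2, so the characteristic polynomial is λ² − (-1)λ + (-2) with roots 1 and -2.
Eigenvectors give P = [[0, -1], [-1, 1]] with P⁻¹ = [[-1, -1], [-1, 0]], and T = P·diag(1, -2)·P⁻¹.
Then T^4 = P·diag(1, 16)·P⁻¹ = [[0, -16], [-1, 16]] · [[-1, -1], [-1, 0]] = [[16, 0], [-15, 1]].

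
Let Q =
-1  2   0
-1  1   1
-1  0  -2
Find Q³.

[[-1, -2, -4], [3, -3, 1], [-5, 4, -10]]

Q² = [[-1, 0, 2], [-1, -1, -1], [3, -2, 4]]
Q³ = [[-1, -2, -4], [3, -3, 1], [-5, 4, -10]]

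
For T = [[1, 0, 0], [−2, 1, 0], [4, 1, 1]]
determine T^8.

[[1, 0, 0], [−16, 1, 0], [−24, 8, 1]]

T = I + N where N = [[0, 0, 0], [−2, 0, 0], [4, 1, 0]] is strictly lower-triangular, so N^3 = 0.
(I + N)^8 = I + 8·N + 28·N^2 = [[1, 0, 0], [−16, 1, 0], [−24, 8, 1]].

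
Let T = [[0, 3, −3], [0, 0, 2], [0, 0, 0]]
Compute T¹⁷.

[[0, 0, 0], [0, 0, 0], [0, 0, 0]]

T is strictly triangular, hence nilpotent: T³ = 0, so T¹⁷ = 0.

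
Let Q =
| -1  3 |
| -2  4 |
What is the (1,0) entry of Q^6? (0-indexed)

-126

tr Q = 3 and det Q = 2, so the characteristic polynomial is λ² − (3)λ + (2) with roots 2 and 1.
Eigenvectors give P = [[1, -3], [1, -2]] with P⁻¹ = [[-2, 3], [-1, 1]], and Q = P·diag(2, 1)·P⁻¹.
Then Q^6 = P·diag(64, 1)·P⁻¹ = [[64, -3], [64, -2]] · [[-2, 3], [-1, 1]] = [[-125, 189], [-126, 190]].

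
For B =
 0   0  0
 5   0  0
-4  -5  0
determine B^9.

B is strictly triangular, hence nilpotent: B^3 = 0, so B^9 = 0.

[[0, 0, 0], [0, 0, 0], [0, 0, 0]]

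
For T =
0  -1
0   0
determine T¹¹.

T is strictly triangular, hence nilpotent: T² = 0, so T¹¹ = 0.

[[0, 0], [0, 0]]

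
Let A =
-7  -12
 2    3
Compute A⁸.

tr A = -4 and det A = 3, so the characteristic polynomial is λ² − (-4)λ + (3) with roots -3 and -1.
Eigenvectors give P = [[-3, -2], [1, 1]] with P⁻¹ = [[-1, -2], [1, 3]], and A = P·diag(-3, -1)·P⁻¹.
Then A⁸ = P·diag(6561, 1)·P⁻¹ = [[-19683, -2], [6561, 1]] · [[-1, -2], [1, 3]] = [[19681, 39360], [-6560, -13119]].

[[19681, 39360], [-6560, -13119]]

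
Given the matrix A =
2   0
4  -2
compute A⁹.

tr A = 0 and det A = -4, so the characteristic polynomial is λ² − (0)λ + (-4) with roots -2 and 2.
Eigenvectors give P = [[0, 1], [-1, 1]] with P⁻¹ = [[1, -1], [1, 0]], and A = P·diag(-2, 2)·P⁻¹.
Then A⁹ = P·diag(-512, 512)·P⁻¹ = [[0, 512], [512, 512]] · [[1, -1], [1, 0]] = [[512, 0], [1024, -512]].

[[512, 0], [1024, -512]]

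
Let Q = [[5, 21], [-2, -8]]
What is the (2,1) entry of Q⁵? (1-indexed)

tr Q = -3 and det Q = 2, so the characteristic polynomial is λ² − (-3)λ + (2) with roots -2 and -1.
Eigenvectors give P = [[-3, 7], [1, -2]] with P⁻¹ = [[2, 7], [1, 3]], and Q = P·diag(-2, -1)·P⁻¹.
Then Q⁵ = P·diag(-32, -1)·P⁻¹ = [[96, -7], [-32, 2]] · [[2, 7], [1, 3]] = [[185, 651], [-62, -218]].

-62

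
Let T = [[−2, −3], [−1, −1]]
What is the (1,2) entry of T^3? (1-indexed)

T^2 = [[7, 9], [3, 4]]
T^3 = [[−23, −30], [−10, −13]]

−30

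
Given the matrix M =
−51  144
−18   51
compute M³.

[[−459, 1296], [−162, 459]]

tr M = 0 and det M = −9, so the characteristic polynomial is λ² − (0)λ + (−9) with roots −3 and 3.
Eigenvectors give P = [[3, −8], [1, −3]] with P⁻¹ = [[3, −8], [1, −3]], and M = P·diag(−3, 3)·P⁻¹.
Then M³ = P·diag(−27, 27)·P⁻¹ = [[−81, −216], [−27, −81]] · [[3, −8], [1, −3]] = [[−459, 1296], [−162, 459]].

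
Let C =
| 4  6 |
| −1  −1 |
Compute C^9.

[[1534, 3066], [−511, −1021]]

tr C = 3 and det C = 2, so the characteristic polynomial is λ² − (3)λ + (2) with roots 2 and 1.
Eigenvectors give P = [[3, −2], [−1, 1]] with P⁻¹ = [[1, 2], [1, 3]], and C = P·diag(2, 1)·P⁻¹.
Then C^9 = P·diag(512, 1)·P⁻¹ = [[1536, −2], [−512, 1]] · [[1, 2], [1, 3]] = [[1534, 3066], [−511, −1021]].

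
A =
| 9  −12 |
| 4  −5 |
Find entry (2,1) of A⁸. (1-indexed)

13120

tr A = 4 and det A = 3, so the characteristic polynomial is λ² − (4)λ + (3) with roots 1 and 3.
Eigenvectors give P = [[−3, 2], [−2, 1]] with P⁻¹ = [[1, −2], [2, −3]], and A = P·diag(1, 3)·P⁻¹.
Then A⁸ = P·diag(1, 6561)·P⁻¹ = [[−3, 13122], [−2, 6561]] · [[1, −2], [2, −3]] = [[26241, −39360], [13120, −19679]].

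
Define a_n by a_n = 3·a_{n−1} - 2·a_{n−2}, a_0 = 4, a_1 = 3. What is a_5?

-27

With companion matrix M = [[3, -2], [1, 0]], [a_n, a_{n−1}]ᵀ = M·[a_{n−1}, a_{n−2}]ᵀ, so [a_5, a_4]ᵀ = M⁴·[a_1, a_0]ᵀ.
M⁴ = [[31, -30], [15, -14]], giving [a_5, a_4]ᵀ = [[-27], [-11]].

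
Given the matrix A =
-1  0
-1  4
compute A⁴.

A² = [[1, 0], [-3, 16]]
A³ = [[-1, 0], [-13, 64]]
A⁴ = [[1, 0], [-51, 256]]

[[1, 0], [-51, 256]]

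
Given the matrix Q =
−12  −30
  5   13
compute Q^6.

[[−1266, −3990], [665, 2059]]

tr Q = 1 and det Q = −6, so the characteristic polynomial is λ² − (1)λ + (−6) with roots 3 and −2.
Eigenvectors give P = [[2, 3], [−1, −1]] with P⁻¹ = [[−1, −3], [1, 2]], and Q = P·diag(3, −2)·P⁻¹.
Then Q^6 = P·diag(729, 64)·P⁻¹ = [[1458, 192], [−729, −64]] · [[−1, −3], [1, 2]] = [[−1266, −3990], [665, 2059]].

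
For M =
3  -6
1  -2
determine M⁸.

[[3, -6], [1, -2]]

M² = M (a projection; rank 1, trace 1), so M⁸ = M.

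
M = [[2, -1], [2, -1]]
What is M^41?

[[2, -1], [2, -1]]

M² = M (a projection; rank 1, trace 1), so M^41 = M.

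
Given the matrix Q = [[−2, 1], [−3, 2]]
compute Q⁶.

[[1, 0], [0, 1]]

Q² = I (check: tr Q = 0 and det Q = −1), so Q⁶ = I since 6 is even.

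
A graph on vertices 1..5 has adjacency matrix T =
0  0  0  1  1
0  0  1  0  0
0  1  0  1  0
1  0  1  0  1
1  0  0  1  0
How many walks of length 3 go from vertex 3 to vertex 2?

2

The number of length-3 walks from vertex 3 to vertex 2 is entry (3,2) of T³, where T is the adjacency matrix.
T² = [[2, 0, 1, 1, 1], [0, 1, 0, 1, 0], [1, 0, 2, 0, 1], [1, 1, 0, 3, 1], [1, 0, 1, 1, 2]]
T³ = [[2, 1, 1, 4, 3], [1, 0, 2, 0, 1], [1, 2, 0, 4, 1], [4, 0, 4, 2, 4], [3, 1, 1, 4, 2]]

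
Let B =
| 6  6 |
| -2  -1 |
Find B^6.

[[2724, 3990], [-1330, -1931]]

tr B = 5 and det B = 6, so the characteristic polynomial is λ² − (5)λ + (6) with roots 2 and 3.
Eigenvectors give P = [[3, 2], [-2, -1]] with P⁻¹ = [[-1, -2], [2, 3]], and B = P·diag(2, 3)·P⁻¹.
Then B^6 = P·diag(64, 729)·P⁻¹ = [[192, 1458], [-128, -729]] · [[-1, -2], [2, 3]] = [[2724, 3990], [-1330, -1931]].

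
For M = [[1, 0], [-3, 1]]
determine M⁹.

[[1, 0], [-27, 1]]

M = I + N where N = [[0, 0], [-3, 0]] is strictly lower-triangular, so N² = 0.
(I + N)⁹ = I + 9·N = [[1, 0], [-27, 1]].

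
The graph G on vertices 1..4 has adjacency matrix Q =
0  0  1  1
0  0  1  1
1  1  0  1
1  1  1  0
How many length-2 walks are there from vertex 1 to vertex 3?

The number of length-2 walks from vertex 1 to vertex 3 is entry (1,3) of Q^2, where Q is the adjacency matrix.
Q^2 = [[2, 2, 1, 1], [2, 2, 1, 1], [1, 1, 3, 2], [1, 1, 2, 3]]

1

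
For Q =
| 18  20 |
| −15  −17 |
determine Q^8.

tr Q = 1 and det Q = −6, so the characteristic polynomial is λ² − (1)λ + (−6) with roots −2 and 3.
Eigenvectors give P = [[−1, 4], [1, −3]] with P⁻¹ = [[3, 4], [1, 1]], and Q = P·diag(−2, 3)·P⁻¹.
Then Q^8 = P·diag(256, 6561)·P⁻¹ = [[−256, 26244], [256, −19683]] · [[3, 4], [1, 1]] = [[25476, 25220], [−18915, −18659]].

[[25476, 25220], [−18915, −18659]]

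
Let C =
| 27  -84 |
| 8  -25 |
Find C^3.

[[195, -588], [56, -169]]

tr C = 2 and det C = -3, so the characteristic polynomial is λ² − (2)λ + (-3) with roots 3 and -1.
Eigenvectors give P = [[7, 3], [2, 1]] with P⁻¹ = [[1, -3], [-2, 7]], and C = P·diag(3, -1)·P⁻¹.
Then C^3 = P·diag(27, -1)·P⁻¹ = [[189, -3], [54, -1]] · [[1, -3], [-2, 7]] = [[195, -588], [56, -169]].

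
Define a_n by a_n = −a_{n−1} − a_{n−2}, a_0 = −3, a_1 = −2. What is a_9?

−3

With companion matrix C = [[−1, −1], [1, 0]], [a_n, a_{n−1}]ᵀ = C·[a_{n−1}, a_{n−2}]ᵀ, so [a_9, a_8]ᵀ = C^8·[a_1, a_0]ᵀ.
C^8 = [[0, 1], [−1, −1]], giving [a_9, a_8]ᵀ = [[−3], [5]].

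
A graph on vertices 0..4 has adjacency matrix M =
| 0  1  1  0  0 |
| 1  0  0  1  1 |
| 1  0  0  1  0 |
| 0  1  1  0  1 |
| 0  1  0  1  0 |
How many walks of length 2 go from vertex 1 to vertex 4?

1

The number of length-2 walks from vertex 1 to vertex 4 is entry (1,4) of M², where M is the adjacency matrix.
M² = [[2, 0, 0, 2, 1], [0, 3, 2, 1, 1], [0, 2, 2, 0, 1], [2, 1, 0, 3, 1], [1, 1, 1, 1, 2]]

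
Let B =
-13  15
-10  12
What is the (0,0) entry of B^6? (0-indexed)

tr B = -1 and det B = -6, so the characteristic polynomial is λ² − (-1)λ + (-6) with roots -3 and 2.
Eigenvectors give P = [[3, 1], [2, 1]] with P⁻¹ = [[1, -1], [-2, 3]], and B = P·diag(-3, 2)·P⁻¹.
Then B^6 = P·diag(729, 64)·P⁻¹ = [[2187, 64], [1458, 64]] · [[1, -1], [-2, 3]] = [[2059, -1995], [1330, -1266]].

2059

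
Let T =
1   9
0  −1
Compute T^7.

T² = I (check: tr T = 0 and det T = −1), so T^7 = T since 7 is odd.

[[1, 9], [0, −1]]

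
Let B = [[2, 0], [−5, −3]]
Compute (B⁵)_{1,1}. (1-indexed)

tr B = −1 and det B = −6, so the characteristic polynomial is λ² − (−1)λ + (−6) with roots 2 and −3.
Eigenvectors give P = [[−1, 0], [1, 1]] with P⁻¹ = [[−1, 0], [1, 1]], and B = P·diag(2, −3)·P⁻¹.
Then B⁵ = P·diag(32, −243)·P⁻¹ = [[−32, 0], [32, −243]] · [[−1, 0], [1, 1]] = [[32, 0], [−275, −243]].

32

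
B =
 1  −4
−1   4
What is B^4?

[[125, −500], [−125, 500]]

B^2 = [[5, −20], [−5, 20]]
B^3 = [[25, −100], [−25, 100]]
B^4 = [[125, −500], [−125, 500]]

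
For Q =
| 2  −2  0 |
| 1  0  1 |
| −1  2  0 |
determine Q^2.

[[2, −4, −2], [1, 0, 0], [0, 2, 2]]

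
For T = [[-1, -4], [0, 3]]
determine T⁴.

[[1, -80], [0, 81]]

T² = [[1, -8], [0, 9]]
T³ = [[-1, -28], [0, 27]]
T⁴ = [[1, -80], [0, 81]]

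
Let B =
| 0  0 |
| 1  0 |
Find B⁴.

[[0, 0], [0, 0]]

B is strictly triangular, hence nilpotent: B² = 0, so B⁴ = 0.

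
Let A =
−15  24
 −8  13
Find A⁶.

[[2913, −4368], [1456, −2183]]

tr A = −2 and det A = −3, so the characteristic polynomial is λ² − (−2)λ + (−3) with roots 1 and −3.
Eigenvectors give P = [[−3, 2], [−2, 1]] with P⁻¹ = [[1, −2], [2, −3]], and A = P·diag(1, −3)·P⁻¹.
Then A⁶ = P·diag(1, 729)·P⁻¹ = [[−3, 1458], [−2, 729]] · [[1, −2], [2, −3]] = [[2913, −4368], [1456, −2183]].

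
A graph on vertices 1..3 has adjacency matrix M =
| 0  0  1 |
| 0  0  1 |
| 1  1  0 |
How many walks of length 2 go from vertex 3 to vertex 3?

The number of length-2 walks from vertex 3 to vertex 3 is entry (3,3) of M², where M is the adjacency matrix.
M² = [[1, 1, 0], [1, 1, 0], [0, 0, 2]]

2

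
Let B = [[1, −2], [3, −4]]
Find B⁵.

[[61, −62], [93, −94]]

tr B = −3 and det B = 2, so the characteristic polynomial is λ² − (−3)λ + (2) with roots −1 and −2.
Eigenvectors give P = [[1, 2], [1, 3]] with P⁻¹ = [[3, −2], [−1, 1]], and B = P·diag(−1, −2)·P⁻¹.
Then B⁵ = P·diag(−1, −32)·P⁻¹ = [[−1, −64], [−1, −96]] · [[3, −2], [−1, 1]] = [[61, −62], [93, −94]].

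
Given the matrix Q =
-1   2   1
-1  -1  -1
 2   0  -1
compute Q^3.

Q^2 = [[1, -4, -4], [0, -1, 1], [-4, 4, 3]]
Q^3 = [[-5, 6, 9], [3, 1, 0], [6, -12, -11]]

[[-5, 6, 9], [3, 1, 0], [6, -12, -11]]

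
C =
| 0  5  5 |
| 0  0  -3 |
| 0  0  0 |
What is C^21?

C is strictly triangular, hence nilpotent: C^3 = 0, so C^21 = 0.

[[0, 0, 0], [0, 0, 0], [0, 0, 0]]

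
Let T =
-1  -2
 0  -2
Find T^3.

T^2 = [[1, 6], [0, 4]]
T^3 = [[-1, -14], [0, -8]]

[[-1, -14], [0, -8]]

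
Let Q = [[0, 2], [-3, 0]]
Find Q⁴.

[[36, 0], [0, 36]]

Q² = [[-6, 0], [0, -6]]
Q³ = [[0, -12], [18, 0]]
Q⁴ = [[36, 0], [0, 36]]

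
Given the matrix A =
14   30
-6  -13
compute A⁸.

tr A = 1 and det A = -2, so the characteristic polynomial is λ² − (1)λ + (-2) with roots -1 and 2.
Eigenvectors give P = [[2, 5], [-1, -2]] with P⁻¹ = [[-2, -5], [1, 2]], and A = P·diag(-1, 2)·P⁻¹.
Then A⁸ = P·diag(1, 256)·P⁻¹ = [[2, 1280], [-1, -512]] · [[-2, -5], [1, 2]] = [[1276, 2550], [-510, -1019]].

[[1276, 2550], [-510, -1019]]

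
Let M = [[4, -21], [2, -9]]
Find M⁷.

tr M = -5 and det M = 6, so the characteristic polynomial is λ² − (-5)λ + (6) with roots -3 and -2.
Eigenvectors give P = [[3, 7], [1, 2]] with P⁻¹ = [[-2, 7], [1, -3]], and M = P·diag(-3, -2)·P⁻¹.
Then M⁷ = P·diag(-2187, -128)·P⁻¹ = [[-6561, -896], [-2187, -256]] · [[-2, 7], [1, -3]] = [[12226, -43239], [4118, -14541]].

[[12226, -43239], [4118, -14541]]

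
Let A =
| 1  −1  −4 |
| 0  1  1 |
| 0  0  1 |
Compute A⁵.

[[1, −5, −30], [0, 1, 5], [0, 0, 1]]

A = I + N where N = [[0, −1, −4], [0, 0, 1], [0, 0, 0]] is strictly upper-triangular, so N³ = 0.
(I + N)⁵ = I + 5·N + 10·N² = [[1, −5, −30], [0, 1, 5], [0, 0, 1]].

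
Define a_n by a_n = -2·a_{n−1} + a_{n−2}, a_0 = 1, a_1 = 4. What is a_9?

With companion matrix M = [[-2, 1], [1, 0]], [a_n, a_{n−1}]ᵀ = M·[a_{n−1}, a_{n−2}]ᵀ, so [a_9, a_8]ᵀ = M⁸·[a_1, a_0]ᵀ.
M⁸ = [[985, -408], [-408, 169]], giving [a_9, a_8]ᵀ = [[3532], [-1463]].

3532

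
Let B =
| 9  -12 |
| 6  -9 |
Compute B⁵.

[[729, -972], [486, -729]]

tr B = 0 and det B = -9, so the characteristic polynomial is λ² − (0)λ + (-9) with roots 3 and -3.
Eigenvectors give P = [[2, 1], [1, 1]] with P⁻¹ = [[1, -1], [-1, 2]], and B = P·diag(3, -3)·P⁻¹.
Then B⁵ = P·diag(243, -243)·P⁻¹ = [[486, -243], [243, -243]] · [[1, -1], [-1, 2]] = [[729, -972], [486, -729]].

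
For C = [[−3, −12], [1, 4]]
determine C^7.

C² = C (a projection; rank 1, trace 1), so C^7 = C.

[[−3, −12], [1, 4]]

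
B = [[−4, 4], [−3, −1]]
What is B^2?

[[4, −20], [15, −11]]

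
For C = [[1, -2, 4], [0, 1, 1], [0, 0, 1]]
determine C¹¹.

[[1, -22, -66], [0, 1, 11], [0, 0, 1]]

C = I + N where N = [[0, -2, 4], [0, 0, 1], [0, 0, 0]] is strictly upper-triangular, so N³ = 0.
(I + N)¹¹ = I + 11·N + 55·N² = [[1, -22, -66], [0, 1, 11], [0, 0, 1]].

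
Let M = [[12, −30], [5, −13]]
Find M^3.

[[78, −210], [35, −97]]

tr M = −1 and det M = −6, so the characteristic polynomial is λ² − (−1)λ + (−6) with roots 2 and −3.
Eigenvectors give P = [[−3, 2], [−1, 1]] with P⁻¹ = [[−1, 2], [−1, 3]], and M = P·diag(2, −3)·P⁻¹.
Then M^3 = P·diag(8, −27)·P⁻¹ = [[−24, −54], [−8, −27]] · [[−1, 2], [−1, 3]] = [[78, −210], [35, −97]].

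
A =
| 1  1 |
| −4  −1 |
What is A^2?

[[−3, 0], [0, −3]]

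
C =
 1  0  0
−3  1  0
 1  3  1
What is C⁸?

[[1, 0, 0], [−24, 1, 0], [−244, 24, 1]]

C = I + N where N = [[0, 0, 0], [−3, 0, 0], [1, 3, 0]] is strictly lower-triangular, so N³ = 0.
(I + N)⁸ = I + 8·N + 28·N² = [[1, 0, 0], [−24, 1, 0], [−244, 24, 1]].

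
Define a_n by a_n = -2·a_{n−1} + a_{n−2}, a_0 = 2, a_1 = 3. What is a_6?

With companion matrix A = [[-2, 1], [1, 0]], [a_n, a_{n−1}]ᵀ = A·[a_{n−1}, a_{n−2}]ᵀ, so [a_6, a_5]ᵀ = A⁵·[a_1, a_0]ᵀ.
A⁵ = [[-70, 29], [29, -12]], giving [a_6, a_5]ᵀ = [[-152], [63]].

-152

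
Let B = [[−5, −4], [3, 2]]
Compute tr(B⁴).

tr B = −3 and det B = 2, so the characteristic polynomial is λ² − (−3)λ + (2) with roots −2 and −1.
Eigenvectors give P = [[−4, 1], [3, −1]] with P⁻¹ = [[−1, −1], [−3, −4]], and B = P·diag(−2, −1)·P⁻¹.
Then B⁴ = P·diag(16, 1)·P⁻¹ = [[−64, 1], [48, −1]] · [[−1, −1], [−3, −4]] = [[61, 60], [−45, −44]].

17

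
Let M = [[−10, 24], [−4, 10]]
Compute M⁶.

[[64, 0], [0, 64]]

tr M = 0 and det M = −4, so the characteristic polynomial is λ² − (0)λ + (−4) with roots 2 and −2.
Eigenvectors give P = [[−2, 3], [−1, 1]] with P⁻¹ = [[1, −3], [1, −2]], and M = P·diag(2, −2)·P⁻¹.
Then M⁶ = P·diag(64, 64)·P⁻¹ = [[−128, 192], [−64, 64]] · [[1, −3], [1, −2]] = [[64, 0], [0, 64]].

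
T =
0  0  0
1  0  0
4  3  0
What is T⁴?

[[0, 0, 0], [0, 0, 0], [0, 0, 0]]

T is strictly triangular, hence nilpotent: T³ = 0, so T⁴ = 0.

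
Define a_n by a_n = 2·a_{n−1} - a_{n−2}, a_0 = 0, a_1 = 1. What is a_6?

With companion matrix T = [[2, -1], [1, 0]], [a_n, a_{n−1}]ᵀ = T·[a_{n−1}, a_{n−2}]ᵀ, so [a_6, a_5]ᵀ = T⁵·[a_1, a_0]ᵀ.
T⁵ = [[6, -5], [5, -4]], giving [a_6, a_5]ᵀ = [[6], [5]].

6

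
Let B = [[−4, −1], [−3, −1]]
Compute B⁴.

[[436, 115], [345, 91]]

B² = [[19, 5], [15, 4]]
B³ = [[−91, −24], [−72, −19]]
B⁴ = [[436, 115], [345, 91]]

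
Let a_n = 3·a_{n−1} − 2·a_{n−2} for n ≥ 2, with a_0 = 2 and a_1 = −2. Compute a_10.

With companion matrix A = [[3, −2], [1, 0]], [a_n, a_{n−1}]ᵀ = A·[a_{n−1}, a_{n−2}]ᵀ, so [a_10, a_9]ᵀ = A⁹·[a_1, a_0]ᵀ.
A⁹ = [[1023, −1022], [511, −510]], giving [a_10, a_9]ᵀ = [[−4090], [−2042]].

−4090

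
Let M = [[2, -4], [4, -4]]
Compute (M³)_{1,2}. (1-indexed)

16

M² = [[-12, 8], [-8, 0]]
M³ = [[8, 16], [-16, 32]]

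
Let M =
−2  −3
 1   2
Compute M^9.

M² = I (check: tr M = 0 and det M = −1), so M^9 = M since 9 is odd.

[[−2, −3], [1, 2]]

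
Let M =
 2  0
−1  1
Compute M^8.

tr M = 3 and det M = 2, so the characteristic polynomial is λ² − (3)λ + (2) with roots 1 and 2.
Eigenvectors give P = [[0, −1], [1, 1]] with P⁻¹ = [[1, 1], [−1, 0]], and M = P·diag(1, 2)·P⁻¹.
Then M^8 = P·diag(1, 256)·P⁻¹ = [[0, −256], [1, 256]] · [[1, 1], [−1, 0]] = [[256, 0], [−255, 1]].

[[256, 0], [−255, 1]]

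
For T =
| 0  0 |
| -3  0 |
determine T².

T is strictly triangular, hence nilpotent: T² = 0, so T² = 0.

[[0, 0], [0, 0]]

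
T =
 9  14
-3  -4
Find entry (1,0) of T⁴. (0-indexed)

tr T = 5 and det T = 6, so the characteristic polynomial is λ² − (5)λ + (6) with roots 3 and 2.
Eigenvectors give P = [[7, 2], [-3, -1]] with P⁻¹ = [[1, 2], [-3, -7]], and T = P·diag(3, 2)·P⁻¹.
Then T⁴ = P·diag(81, 16)·P⁻¹ = [[567, 32], [-243, -16]] · [[1, 2], [-3, -7]] = [[471, 910], [-195, -374]].

-195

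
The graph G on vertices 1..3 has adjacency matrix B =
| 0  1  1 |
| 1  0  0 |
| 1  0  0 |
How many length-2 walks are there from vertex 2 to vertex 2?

The number of length-2 walks from vertex 2 to vertex 2 is entry (2,2) of B², where B is the adjacency matrix.
B² = [[2, 0, 0], [0, 1, 1], [0, 1, 1]]

1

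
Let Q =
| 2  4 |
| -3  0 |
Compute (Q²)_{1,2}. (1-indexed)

8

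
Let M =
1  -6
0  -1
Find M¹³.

M² = I (check: tr M = 0 and det M = -1), so M¹³ = M since 13 is odd.

[[1, -6], [0, -1]]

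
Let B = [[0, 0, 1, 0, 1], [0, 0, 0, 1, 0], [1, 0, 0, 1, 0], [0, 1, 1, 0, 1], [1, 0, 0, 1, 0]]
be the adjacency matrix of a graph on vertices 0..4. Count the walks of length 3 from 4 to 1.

The number of length-3 walks from vertex 4 to vertex 1 is entry (4,1) of B³, where B is the adjacency matrix.
B² = [[2, 0, 0, 2, 0], [0, 1, 1, 0, 1], [0, 1, 2, 0, 2], [2, 0, 0, 3, 0], [0, 1, 2, 0, 2]]
B³ = [[0, 2, 4, 0, 4], [2, 0, 0, 3, 0], [4, 0, 0, 5, 0], [0, 3, 5, 0, 5], [4, 0, 0, 5, 0]]

0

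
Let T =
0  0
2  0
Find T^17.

T is strictly triangular, hence nilpotent: T^2 = 0, so T^17 = 0.

[[0, 0], [0, 0]]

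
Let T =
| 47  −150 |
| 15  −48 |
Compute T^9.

[[182267, −605850], [60585, −201438]]

tr T = −1 and det T = −6, so the characteristic polynomial is λ² − (−1)λ + (−6) with roots 2 and −3.
Eigenvectors give P = [[10, 3], [3, 1]] with P⁻¹ = [[1, −3], [−3, 10]], and T = P·diag(2, −3)·P⁻¹.
Then T^9 = P·diag(512, −19683)·P⁻¹ = [[5120, −59049], [1536, −19683]] · [[1, −3], [−3, 10]] = [[182267, −605850], [60585, −201438]].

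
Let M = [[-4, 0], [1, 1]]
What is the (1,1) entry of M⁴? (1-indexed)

256

M² = [[16, 0], [-3, 1]]
M³ = [[-64, 0], [13, 1]]
M⁴ = [[256, 0], [-51, 1]]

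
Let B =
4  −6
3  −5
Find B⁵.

tr B = −1 and det B = −2, so the characteristic polynomial is λ² − (−1)λ + (−2) with roots −2 and 1.
Eigenvectors give P = [[1, 2], [1, 1]] with P⁻¹ = [[−1, 2], [1, −1]], and B = P·diag(−2, 1)·P⁻¹.
Then B⁵ = P·diag(−32, 1)·P⁻¹ = [[−32, 2], [−32, 1]] · [[−1, 2], [1, −1]] = [[34, −66], [33, −65]].

[[34, −66], [33, −65]]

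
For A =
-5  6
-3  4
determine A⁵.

[[-65, 66], [-33, 34]]

tr A = -1 and det A = -2, so the characteristic polynomial is λ² − (-1)λ + (-2) with roots -2 and 1.
Eigenvectors give P = [[-2, 1], [-1, 1]] with P⁻¹ = [[-1, 1], [-1, 2]], and A = P·diag(-2, 1)·P⁻¹.
Then A⁵ = P·diag(-32, 1)·P⁻¹ = [[64, 1], [32, 1]] · [[-1, 1], [-1, 2]] = [[-65, 66], [-33, 34]].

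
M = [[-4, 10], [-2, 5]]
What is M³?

[[-4, 10], [-2, 5]]

M² = M (a projection; rank 1, trace 1), so M³ = M.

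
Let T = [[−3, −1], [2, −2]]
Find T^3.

[[−11, −17], [34, 6]]

T^2 = [[7, 5], [−10, 2]]
T^3 = [[−11, −17], [34, 6]]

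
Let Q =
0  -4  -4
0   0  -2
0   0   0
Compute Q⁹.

[[0, 0, 0], [0, 0, 0], [0, 0, 0]]

Q is strictly triangular, hence nilpotent: Q³ = 0, so Q⁹ = 0.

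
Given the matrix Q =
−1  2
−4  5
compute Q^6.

tr Q = 4 and det Q = 3, so the characteristic polynomial is λ² − (4)λ + (3) with roots 1 and 3.
Eigenvectors give P = [[1, −1], [1, −2]] with P⁻¹ = [[2, −1], [1, −1]], and Q = P·diag(1, 3)·P⁻¹.
Then Q^6 = P·diag(1, 729)·P⁻¹ = [[1, −729], [1, −1458]] · [[2, −1], [1, −1]] = [[−727, 728], [−1456, 1457]].

[[−727, 728], [−1456, 1457]]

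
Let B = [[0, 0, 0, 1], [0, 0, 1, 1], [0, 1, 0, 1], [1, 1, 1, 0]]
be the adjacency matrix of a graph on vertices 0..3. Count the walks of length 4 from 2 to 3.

6

The number of length-4 walks from vertex 2 to vertex 3 is entry (2,3) of B^4, where B is the adjacency matrix.
B^2 = [[1, 1, 1, 0], [1, 2, 1, 1], [1, 1, 2, 1], [0, 1, 1, 3]]
B^3 = [[0, 1, 1, 3], [1, 2, 3, 4], [1, 3, 2, 4], [3, 4, 4, 2]]
B^4 = [[3, 4, 4, 2], [4, 7, 6, 6], [4, 6, 7, 6], [2, 6, 6, 11]]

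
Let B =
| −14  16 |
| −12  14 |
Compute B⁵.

[[−224, 256], [−192, 224]]

tr B = 0 and det B = −4, so the characteristic polynomial is λ² − (0)λ + (−4) with roots −2 and 2.
Eigenvectors give P = [[−4, −1], [−3, −1]] with P⁻¹ = [[−1, 1], [3, −4]], and B = P·diag(−2, 2)·P⁻¹.
Then B⁵ = P·diag(−32, 32)·P⁻¹ = [[128, −32], [96, −32]] · [[−1, 1], [3, −4]] = [[−224, 256], [−192, 224]].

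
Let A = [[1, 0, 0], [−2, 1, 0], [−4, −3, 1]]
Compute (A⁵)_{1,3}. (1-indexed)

A = I + N where N = [[0, 0, 0], [−2, 0, 0], [−4, −3, 0]] is strictly lower-triangular, so N³ = 0.
(I + N)⁵ = I + 5·N + 10·N² = [[1, 0, 0], [−10, 1, 0], [40, −15, 1]].

0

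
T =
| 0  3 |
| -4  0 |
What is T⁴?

T² = [[-12, 0], [0, -12]]
T³ = [[0, -36], [48, 0]]
T⁴ = [[144, 0], [0, 144]]

[[144, 0], [0, 144]]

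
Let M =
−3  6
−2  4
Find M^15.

[[−3, 6], [−2, 4]]

M² = M (a projection; rank 1, trace 1), so M^15 = M.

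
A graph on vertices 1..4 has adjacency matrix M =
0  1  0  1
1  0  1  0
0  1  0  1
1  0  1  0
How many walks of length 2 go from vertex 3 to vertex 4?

The number of length-2 walks from vertex 3 to vertex 4 is entry (3,4) of M², where M is the adjacency matrix.
M² = [[2, 0, 2, 0], [0, 2, 0, 2], [2, 0, 2, 0], [0, 2, 0, 2]]

0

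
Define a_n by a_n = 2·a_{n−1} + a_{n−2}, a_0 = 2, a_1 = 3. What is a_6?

268

With companion matrix C = [[2, 1], [1, 0]], [a_n, a_{n−1}]ᵀ = C·[a_{n−1}, a_{n−2}]ᵀ, so [a_6, a_5]ᵀ = C⁵·[a_1, a_0]ᵀ.
C⁵ = [[70, 29], [29, 12]], giving [a_6, a_5]ᵀ = [[268], [111]].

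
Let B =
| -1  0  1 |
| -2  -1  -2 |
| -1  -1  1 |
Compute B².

[[0, -1, 0], [6, 3, -2], [2, 0, 2]]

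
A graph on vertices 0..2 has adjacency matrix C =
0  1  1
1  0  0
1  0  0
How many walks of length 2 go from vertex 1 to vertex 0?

0

The number of length-2 walks from vertex 1 to vertex 0 is entry (1,0) of C², where C is the adjacency matrix.
C² = [[2, 0, 0], [0, 1, 1], [0, 1, 1]]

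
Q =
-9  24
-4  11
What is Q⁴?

tr Q = 2 and det Q = -3, so the characteristic polynomial is λ² − (2)λ + (-3) with roots -1 and 3.
Eigenvectors give P = [[3, 2], [1, 1]] with P⁻¹ = [[1, -2], [-1, 3]], and Q = P·diag(-1, 3)·P⁻¹.
Then Q⁴ = P·diag(1, 81)·P⁻¹ = [[3, 162], [1, 81]] · [[1, -2], [-1, 3]] = [[-159, 480], [-80, 241]].

[[-159, 480], [-80, 241]]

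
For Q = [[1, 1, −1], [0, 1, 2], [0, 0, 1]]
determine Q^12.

[[1, 12, 120], [0, 1, 24], [0, 0, 1]]

Q = I + N where N = [[0, 1, −1], [0, 0, 2], [0, 0, 0]] is strictly upper-triangular, so N^3 = 0.
(I + N)^12 = I + 12·N + 66·N^2 = [[1, 12, 120], [0, 1, 24], [0, 0, 1]].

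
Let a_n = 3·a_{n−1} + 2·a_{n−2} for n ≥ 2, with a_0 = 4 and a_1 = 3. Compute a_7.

With companion matrix T = [[3, 2], [1, 0]], [a_n, a_{n−1}]ᵀ = T·[a_{n−1}, a_{n−2}]ᵀ, so [a_7, a_6]ᵀ = T⁶·[a_1, a_0]ᵀ.
T⁶ = [[1763, 990], [495, 278]], giving [a_7, a_6]ᵀ = [[9249], [2597]].

9249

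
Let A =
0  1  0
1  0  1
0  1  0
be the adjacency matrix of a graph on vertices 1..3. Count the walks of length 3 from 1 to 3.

The number of length-3 walks from vertex 1 to vertex 3 is entry (1,3) of A^3, where A is the adjacency matrix.
A^2 = [[1, 0, 1], [0, 2, 0], [1, 0, 1]]
A^3 = [[0, 2, 0], [2, 0, 2], [0, 2, 0]]

0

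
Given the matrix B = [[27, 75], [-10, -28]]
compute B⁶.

[[-3261, -9975], [1330, 4054]]

tr B = -1 and det B = -6, so the characteristic polynomial is λ² − (-1)λ + (-6) with roots 2 and -3.
Eigenvectors give P = [[-3, -5], [1, 2]] with P⁻¹ = [[-2, -5], [1, 3]], and B = P·diag(2, -3)·P⁻¹.
Then B⁶ = P·diag(64, 729)·P⁻¹ = [[-192, -3645], [64, 1458]] · [[-2, -5], [1, 3]] = [[-3261, -9975], [1330, 4054]].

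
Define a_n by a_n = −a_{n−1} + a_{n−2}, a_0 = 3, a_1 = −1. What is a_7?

With companion matrix T = [[−1, 1], [1, 0]], [a_n, a_{n−1}]ᵀ = T·[a_{n−1}, a_{n−2}]ᵀ, so [a_7, a_6]ᵀ = T^6·[a_1, a_0]ᵀ.
T^6 = [[13, −8], [−8, 5]], giving [a_7, a_6]ᵀ = [[−37], [23]].

−37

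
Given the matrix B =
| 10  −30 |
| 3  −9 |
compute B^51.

[[10, −30], [3, −9]]

B² = B (a projection; rank 1, trace 1), so B^51 = B.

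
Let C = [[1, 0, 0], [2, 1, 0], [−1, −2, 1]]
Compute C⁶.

[[1, 0, 0], [12, 1, 0], [−66, −12, 1]]

C = I + N where N = [[0, 0, 0], [2, 0, 0], [−1, −2, 0]] is strictly lower-triangular, so N³ = 0.
(I + N)⁶ = I + 6·N + 15·N² = [[1, 0, 0], [12, 1, 0], [−66, −12, 1]].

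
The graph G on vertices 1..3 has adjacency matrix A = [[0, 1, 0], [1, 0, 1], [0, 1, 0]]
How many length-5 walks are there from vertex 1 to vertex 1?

0

The number of length-5 walks from vertex 1 to vertex 1 is entry (1,1) of A⁵, where A is the adjacency matrix.
A² = [[1, 0, 1], [0, 2, 0], [1, 0, 1]]
A³ = [[0, 2, 0], [2, 0, 2], [0, 2, 0]]
A⁴ = [[2, 0, 2], [0, 4, 0], [2, 0, 2]]
A⁵ = [[0, 4, 0], [4, 0, 4], [0, 4, 0]]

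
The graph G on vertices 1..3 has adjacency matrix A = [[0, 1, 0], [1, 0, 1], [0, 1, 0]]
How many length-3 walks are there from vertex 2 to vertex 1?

2

The number of length-3 walks from vertex 2 to vertex 1 is entry (2,1) of A^3, where A is the adjacency matrix.
A^2 = [[1, 0, 1], [0, 2, 0], [1, 0, 1]]
A^3 = [[0, 2, 0], [2, 0, 2], [0, 2, 0]]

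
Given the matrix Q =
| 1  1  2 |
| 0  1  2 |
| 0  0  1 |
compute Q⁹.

[[1, 9, 90], [0, 1, 18], [0, 0, 1]]

Q = I + N where N = [[0, 1, 2], [0, 0, 2], [0, 0, 0]] is strictly upper-triangular, so N³ = 0.
(I + N)⁹ = I + 9·N + 36·N² = [[1, 9, 90], [0, 1, 18], [0, 0, 1]].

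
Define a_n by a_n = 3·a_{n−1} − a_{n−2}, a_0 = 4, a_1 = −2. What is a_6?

−508

With companion matrix M = [[3, −1], [1, 0]], [a_n, a_{n−1}]ᵀ = M·[a_{n−1}, a_{n−2}]ᵀ, so [a_6, a_5]ᵀ = M⁵·[a_1, a_0]ᵀ.
M⁵ = [[144, −55], [55, −21]], giving [a_6, a_5]ᵀ = [[−508], [−194]].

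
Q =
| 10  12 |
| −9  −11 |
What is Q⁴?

[[−44, −60], [45, 61]]

tr Q = −1 and det Q = −2, so the characteristic polynomial is λ² − (−1)λ + (−2) with roots 1 and −2.
Eigenvectors give P = [[4, −1], [−3, 1]] with P⁻¹ = [[1, 1], [3, 4]], and Q = P·diag(1, −2)·P⁻¹.
Then Q⁴ = P·diag(1, 16)·P⁻¹ = [[4, −16], [−3, 16]] · [[1, 1], [3, 4]] = [[−44, −60], [45, 61]].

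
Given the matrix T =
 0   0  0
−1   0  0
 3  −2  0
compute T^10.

[[0, 0, 0], [0, 0, 0], [0, 0, 0]]

T is strictly triangular, hence nilpotent: T^3 = 0, so T^10 = 0.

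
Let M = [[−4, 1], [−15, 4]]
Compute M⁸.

[[1, 0], [0, 1]]

M² = I (check: tr M = 0 and det M = −1), so M⁸ = I since 8 is even.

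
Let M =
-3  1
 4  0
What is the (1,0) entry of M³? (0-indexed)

52

M² = [[13, -3], [-12, 4]]
M³ = [[-51, 13], [52, -12]]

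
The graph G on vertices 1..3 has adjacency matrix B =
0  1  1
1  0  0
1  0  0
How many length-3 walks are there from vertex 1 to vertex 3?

2

The number of length-3 walks from vertex 1 to vertex 3 is entry (1,3) of B^3, where B is the adjacency matrix.
B^2 = [[2, 0, 0], [0, 1, 1], [0, 1, 1]]
B^3 = [[0, 2, 2], [2, 0, 0], [2, 0, 0]]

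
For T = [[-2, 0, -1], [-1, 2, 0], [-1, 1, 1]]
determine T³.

T² = [[5, -1, 1], [0, 4, 1], [0, 3, 2]]
T³ = [[-10, -1, -4], [-5, 9, 1], [-5, 8, 2]]

[[-10, -1, -4], [-5, 9, 1], [-5, 8, 2]]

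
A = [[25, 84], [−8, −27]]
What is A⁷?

tr A = −2 and det A = −3, so the characteristic polynomial is λ² − (−2)λ + (−3) with roots −3 and 1.
Eigenvectors give P = [[−3, −7], [1, 2]] with P⁻¹ = [[2, 7], [−1, −3]], and A = P·diag(−3, 1)·P⁻¹.
Then A⁷ = P·diag(−2187, 1)·P⁻¹ = [[6561, −7], [−2187, 2]] · [[2, 7], [−1, −3]] = [[13129, 45948], [−4376, −15315]].

[[13129, 45948], [−4376, −15315]]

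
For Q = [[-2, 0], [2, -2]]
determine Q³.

[[-8, 0], [24, -8]]

Q² = [[4, 0], [-8, 4]]
Q³ = [[-8, 0], [24, -8]]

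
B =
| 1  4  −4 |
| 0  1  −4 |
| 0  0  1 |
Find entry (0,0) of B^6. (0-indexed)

B = I + N where N = [[0, 4, −4], [0, 0, −4], [0, 0, 0]] is strictly upper-triangular, so N^3 = 0.
(I + N)^6 = I + 6·N + 15·N^2 = [[1, 24, −264], [0, 1, −24], [0, 0, 1]].

1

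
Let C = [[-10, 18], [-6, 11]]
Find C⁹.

tr C = 1 and det C = -2, so the characteristic polynomial is λ² − (1)λ + (-2) with roots -1 and 2.
Eigenvectors give P = [[-2, 3], [-1, 2]] with P⁻¹ = [[-2, 3], [-1, 2]], and C = P·diag(-1, 2)·P⁻¹.
Then C⁹ = P·diag(-1, 512)·P⁻¹ = [[2, 1536], [1, 1024]] · [[-2, 3], [-1, 2]] = [[-1540, 3078], [-1026, 2051]].

[[-1540, 3078], [-1026, 2051]]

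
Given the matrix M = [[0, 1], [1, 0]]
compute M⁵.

[[0, 1], [1, 0]]

M² = I (check: tr M = 0 and det M = −1), so M⁵ = M since 5 is odd.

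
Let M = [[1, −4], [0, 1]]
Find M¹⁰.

M = I + N where N = [[0, −4], [0, 0]] is strictly upper-triangular, so N² = 0.
(I + N)¹⁰ = I + 10·N = [[1, −40], [0, 1]].

[[1, −40], [0, 1]]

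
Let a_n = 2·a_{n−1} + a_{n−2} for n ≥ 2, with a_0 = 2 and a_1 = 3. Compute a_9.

3771

With companion matrix B = [[2, 1], [1, 0]], [a_n, a_{n−1}]ᵀ = B·[a_{n−1}, a_{n−2}]ᵀ, so [a_9, a_8]ᵀ = B⁸·[a_1, a_0]ᵀ.
B⁸ = [[985, 408], [408, 169]], giving [a_9, a_8]ᵀ = [[3771], [1562]].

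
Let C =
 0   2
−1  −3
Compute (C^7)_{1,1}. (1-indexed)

tr C = −3 and det C = 2, so the characteristic polynomial is λ² − (−3)λ + (2) with roots −1 and −2.
Eigenvectors give P = [[−2, −1], [1, 1]] with P⁻¹ = [[−1, −1], [1, 2]], and C = P·diag(−1, −2)·P⁻¹.
Then C^7 = P·diag(−1, −128)·P⁻¹ = [[2, 128], [−1, −128]] · [[−1, −1], [1, 2]] = [[126, 254], [−127, −255]].

126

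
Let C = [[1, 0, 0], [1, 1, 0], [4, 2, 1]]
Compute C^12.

C = I + N where N = [[0, 0, 0], [1, 0, 0], [4, 2, 0]] is strictly lower-triangular, so N^3 = 0.
(I + N)^12 = I + 12·N + 66·N^2 = [[1, 0, 0], [12, 1, 0], [180, 24, 1]].

[[1, 0, 0], [12, 1, 0], [180, 24, 1]]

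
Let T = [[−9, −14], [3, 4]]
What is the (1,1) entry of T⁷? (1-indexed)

−14541

tr T = −5 and det T = 6, so the characteristic polynomial is λ² − (−5)λ + (6) with roots −2 and −3.
Eigenvectors give P = [[−2, 7], [1, −3]] with P⁻¹ = [[3, 7], [1, 2]], and T = P·diag(−2, −3)·P⁻¹.
Then T⁷ = P·diag(−128, −2187)·P⁻¹ = [[256, −15309], [−128, 6561]] · [[3, 7], [1, 2]] = [[−14541, −28826], [6177, 12226]].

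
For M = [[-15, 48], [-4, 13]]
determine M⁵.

[[-975, 2928], [-244, 733]]

tr M = -2 and det M = -3, so the characteristic polynomial is λ² − (-2)λ + (-3) with roots 1 and -3.
Eigenvectors give P = [[-3, -4], [-1, -1]] with P⁻¹ = [[1, -4], [-1, 3]], and M = P·diag(1, -3)·P⁻¹.
Then M⁵ = P·diag(1, -243)·P⁻¹ = [[-3, 972], [-1, 243]] · [[1, -4], [-1, 3]] = [[-975, 2928], [-244, 733]].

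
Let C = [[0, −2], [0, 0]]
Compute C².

C is strictly triangular, hence nilpotent: C² = 0, so C² = 0.

[[0, 0], [0, 0]]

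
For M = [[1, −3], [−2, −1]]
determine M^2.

[[7, 0], [0, 7]]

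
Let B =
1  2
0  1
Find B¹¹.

B = I + N where N = [[0, 2], [0, 0]] is strictly upper-triangular, so N² = 0.
(I + N)¹¹ = I + 11·N = [[1, 22], [0, 1]].

[[1, 22], [0, 1]]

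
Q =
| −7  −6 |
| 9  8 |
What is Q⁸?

tr Q = 1 and det Q = −2, so the characteristic polynomial is λ² − (1)λ + (−2) with roots 2 and −1.
Eigenvectors give P = [[−2, −1], [3, 1]] with P⁻¹ = [[1, 1], [−3, −2]], and Q = P·diag(2, −1)·P⁻¹.
Then Q⁸ = P·diag(256, 1)·P⁻¹ = [[−512, −1], [768, 1]] · [[1, 1], [−3, −2]] = [[−509, −510], [765, 766]].

[[−509, −510], [765, 766]]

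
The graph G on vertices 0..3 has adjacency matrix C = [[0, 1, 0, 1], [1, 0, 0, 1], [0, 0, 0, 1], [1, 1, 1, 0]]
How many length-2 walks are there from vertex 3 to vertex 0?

The number of length-2 walks from vertex 3 to vertex 0 is entry (3,0) of C², where C is the adjacency matrix.
C² = [[2, 1, 1, 1], [1, 2, 1, 1], [1, 1, 1, 0], [1, 1, 0, 3]]

1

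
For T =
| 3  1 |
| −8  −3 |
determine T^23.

T² = I (check: tr T = 0 and det T = −1), so T^23 = T since 23 is odd.

[[3, 1], [−8, −3]]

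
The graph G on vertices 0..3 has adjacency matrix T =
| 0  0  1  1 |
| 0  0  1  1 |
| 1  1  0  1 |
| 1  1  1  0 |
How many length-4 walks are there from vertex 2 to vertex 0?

9

The number of length-4 walks from vertex 2 to vertex 0 is entry (2,0) of T⁴, where T is the adjacency matrix.
T² = [[2, 2, 1, 1], [2, 2, 1, 1], [1, 1, 3, 2], [1, 1, 2, 3]]
T³ = [[2, 2, 5, 5], [2, 2, 5, 5], [5, 5, 4, 5], [5, 5, 5, 4]]
T⁴ = [[10, 10, 9, 9], [10, 10, 9, 9], [9, 9, 15, 14], [9, 9, 14, 15]]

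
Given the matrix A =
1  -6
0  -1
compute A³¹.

A² = I (check: tr A = 0 and det A = -1), so A³¹ = A since 31 is odd.

[[1, -6], [0, -1]]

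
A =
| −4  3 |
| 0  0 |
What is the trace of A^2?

16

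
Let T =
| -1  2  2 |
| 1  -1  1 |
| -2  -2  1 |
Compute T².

[[-1, -8, 2], [-4, 1, 2], [-2, -4, -5]]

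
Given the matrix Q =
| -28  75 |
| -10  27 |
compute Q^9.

[[-120658, 302925], [-40390, 101487]]

tr Q = -1 and det Q = -6, so the characteristic polynomial is λ² − (-1)λ + (-6) with roots 2 and -3.
Eigenvectors give P = [[5, -3], [2, -1]] with P⁻¹ = [[-1, 3], [-2, 5]], and Q = P·diag(2, -3)·P⁻¹.
Then Q^9 = P·diag(512, -19683)·P⁻¹ = [[2560, 59049], [1024, 19683]] · [[-1, 3], [-2, 5]] = [[-120658, 302925], [-40390, 101487]].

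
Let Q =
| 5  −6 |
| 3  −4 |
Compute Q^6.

[[127, −126], [63, −62]]

tr Q = 1 and det Q = −2, so the characteristic polynomial is λ² − (1)λ + (−2) with roots 2 and −1.
Eigenvectors give P = [[2, −1], [1, −1]] with P⁻¹ = [[1, −1], [1, −2]], and Q = P·diag(2, −1)·P⁻¹.
Then Q^6 = P·diag(64, 1)·P⁻¹ = [[128, −1], [64, −1]] · [[1, −1], [1, −2]] = [[127, −126], [63, −62]].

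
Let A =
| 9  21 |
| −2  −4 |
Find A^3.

[[141, 399], [−38, −106]]

tr A = 5 and det A = 6, so the characteristic polynomial is λ² − (5)λ + (6) with roots 2 and 3.
Eigenvectors give P = [[3, −7], [−1, 2]] with P⁻¹ = [[−2, −7], [−1, −3]], and A = P·diag(2, 3)·P⁻¹.
Then A^3 = P·diag(8, 27)·P⁻¹ = [[24, −189], [−8, 54]] · [[−2, −7], [−1, −3]] = [[141, 399], [−38, −106]].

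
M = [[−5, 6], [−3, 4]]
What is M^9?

[[−1025, 1026], [−513, 514]]

tr M = −1 and det M = −2, so the characteristic polynomial is λ² − (−1)λ + (−2) with roots −2 and 1.
Eigenvectors give P = [[2, −1], [1, −1]] with P⁻¹ = [[1, −1], [1, −2]], and M = P·diag(−2, 1)·P⁻¹.
Then M^9 = P·diag(−512, 1)·P⁻¹ = [[−1024, −1], [−512, −1]] · [[1, −1], [1, −2]] = [[−1025, 1026], [−513, 514]].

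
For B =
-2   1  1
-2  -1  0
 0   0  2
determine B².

[[2, -3, 0], [6, -1, -2], [0, 0, 4]]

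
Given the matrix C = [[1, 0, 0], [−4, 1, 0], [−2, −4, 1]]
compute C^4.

[[1, 0, 0], [−16, 1, 0], [88, −16, 1]]

C = I + N where N = [[0, 0, 0], [−4, 0, 0], [−2, −4, 0]] is strictly lower-triangular, so N^3 = 0.
(I + N)^4 = I + 4·N + 6·N^2 = [[1, 0, 0], [−16, 1, 0], [88, −16, 1]].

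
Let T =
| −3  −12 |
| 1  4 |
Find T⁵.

[[−3, −12], [1, 4]]

T² = T (a projection; rank 1, trace 1), so T⁵ = T.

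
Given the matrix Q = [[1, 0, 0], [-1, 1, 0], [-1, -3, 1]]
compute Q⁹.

Q = I + N where N = [[0, 0, 0], [-1, 0, 0], [-1, -3, 0]] is strictly lower-triangular, so N³ = 0.
(I + N)⁹ = I + 9·N + 36·N² = [[1, 0, 0], [-9, 1, 0], [99, -27, 1]].

[[1, 0, 0], [-9, 1, 0], [99, -27, 1]]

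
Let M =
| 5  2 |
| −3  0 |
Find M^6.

[[2059, 1330], [−1995, −1266]]

tr M = 5 and det M = 6, so the characteristic polynomial is λ² − (5)λ + (6) with roots 2 and 3.
Eigenvectors give P = [[−2, −1], [3, 1]] with P⁻¹ = [[1, 1], [−3, −2]], and M = P·diag(2, 3)·P⁻¹.
Then M^6 = P·diag(64, 729)·P⁻¹ = [[−128, −729], [192, 729]] · [[1, 1], [−3, −2]] = [[2059, 1330], [−1995, −1266]].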